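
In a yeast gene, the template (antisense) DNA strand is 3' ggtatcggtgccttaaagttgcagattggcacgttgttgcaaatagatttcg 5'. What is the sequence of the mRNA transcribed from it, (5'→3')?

5'-CCAUAGCCACGGAAUUUCAACGUCUAACCGUGCAACAACGUUUAUCUAAAGC-3'

Reading the template 3'→5' as shown, RNA polymerase pairs each base (A→U, T→A, G↔C) to build mRNA 5'→3' directly.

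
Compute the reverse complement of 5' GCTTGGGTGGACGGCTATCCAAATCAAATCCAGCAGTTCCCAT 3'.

Reading the sequence 3'→5' and pairing each base (A↔T, G↔C) gives the reverse complement directly.

5′-ATGGGAACTGCTGGATTTGATTTGGATAGCCGTCCACCCAAGC-3′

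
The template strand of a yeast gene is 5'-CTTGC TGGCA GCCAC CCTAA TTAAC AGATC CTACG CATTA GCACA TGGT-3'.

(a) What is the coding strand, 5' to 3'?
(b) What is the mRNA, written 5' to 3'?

(a) 5'-ACCATGTGCTAATGCGTAGGATCTGTTAATTAGGGTGGCTGCCAGCAAG-3'
(b) 5'-ACCAUGUGCUAAUGCGUAGGAUCUGUUAAUUAGGGUGGCUGCCAGCAAG-3'

(a) The coding strand is the reverse complement of the template: complement GAACGACCGTCGGTGGGATTAATTGTCTAGGATGCGTAATCGTGTACCA, then reverse.
(b) mRNA has the coding-strand sequence with T→U.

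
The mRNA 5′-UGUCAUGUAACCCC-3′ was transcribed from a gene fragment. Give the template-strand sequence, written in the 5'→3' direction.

Replace U with T to get the coding DNA strand: TGTCATGTAACCCC. The template strand is its reverse complement (complement ACAGTACATTGGGG, then reverse).

5'-GGGGTTACATGACA-3'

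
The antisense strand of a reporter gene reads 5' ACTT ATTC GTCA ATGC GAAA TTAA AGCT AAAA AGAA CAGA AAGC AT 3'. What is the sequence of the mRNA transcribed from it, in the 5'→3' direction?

5'-AUGCUUUCUGUUCUUUUUAGCUUUAAUUUCGCAUUGACGAAUAAGU-3'

The mRNA has the sequence of the coding strand (reverse complement of the template) with T→U. Reverse complement of ACTTATTCGTCAATGCGAAATTAAAGCTAAAAAGAACAGAAAGCAT is ATGCTTTCTGTTCTTTTTAGCTTTAATTTCGCATTGACGAATAAGT; then T→U.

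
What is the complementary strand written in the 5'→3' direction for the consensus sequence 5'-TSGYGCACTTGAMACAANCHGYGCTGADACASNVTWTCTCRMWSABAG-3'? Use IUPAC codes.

5'-CTVTSWKYGAGAWABNSTGTHTCAGCRCDGNTTGTKTCAAGTGCRCSA-3'

Standard pairs A↔T, G↔C; ambiguity codes pair R↔Y, M↔K, W↔W, S↔S, B↔V, D↔H, N↔N. Complement (ASCRCGTGAACTKTGTTNGDCRCGACTHTGTSNBAWAGAGYKWSTVTC), then reverse for 5'→3'.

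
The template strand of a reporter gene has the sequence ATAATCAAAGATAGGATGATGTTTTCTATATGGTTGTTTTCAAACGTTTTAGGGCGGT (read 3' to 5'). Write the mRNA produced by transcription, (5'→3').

Reading the template 3'→5' as shown, RNA polymerase pairs each base (A→U, T→A, G↔C) to build mRNA 5'→3' directly.

5'-UAUUAGUUUCUAUCCUACUACAAAAGAUAUACCAACAAAAGUUUGCAAAAUCCCGCCA-3'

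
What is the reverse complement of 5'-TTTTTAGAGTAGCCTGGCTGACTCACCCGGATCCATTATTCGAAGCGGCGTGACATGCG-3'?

5'-CGCATGTCACGCCGCTTCGAATAATGGATCCGGGTGAGTCAGCCAGGCTACTCTAAAAA-3'

Complement each base (A↔T, G↔C): AAAAATCTCATCGGACCGACTGAGTGGGCCTAGGTAATAAGCTTCGCCGCACTGTACGC. Then reverse.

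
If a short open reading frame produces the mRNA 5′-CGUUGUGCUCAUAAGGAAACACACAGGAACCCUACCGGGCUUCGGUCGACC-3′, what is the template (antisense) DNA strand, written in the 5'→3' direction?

5'-GGTCGACCGAAGCCCGGTAGGGTTCCTGTGTGTTTCCTTATGAGCACAACG-3'

Replace U with T to get the coding DNA strand: CGTTGTGCTCATAAGGAAACACACAGGAACCCTACCGGGCTTCGGTCGACC. The template strand is its reverse complement (complement GCAACACGAGTATTCCTTTGTGTGTCCTTGGGATGGCCCGAAGCCAGCTGG, then reverse).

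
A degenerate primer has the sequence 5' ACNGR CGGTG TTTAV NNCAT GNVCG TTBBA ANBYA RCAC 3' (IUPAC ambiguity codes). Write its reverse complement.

5'-GTGYTRVNTTVVAACGBNCATGNNBTAAACACCGYCNGT-3'

Standard pairs A↔T, G↔C; ambiguity codes pair R↔Y, B↔V, N↔N. Complement (TGNCYGCCACAAATBNNGTACNBGCAAVVTTNVRTYGTG), then reverse for 5'→3'.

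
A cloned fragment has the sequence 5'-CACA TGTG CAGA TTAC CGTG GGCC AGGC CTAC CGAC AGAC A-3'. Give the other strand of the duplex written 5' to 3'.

5'-TGTCTGTCGGTAGGCCTGGCCCACGGTAATCTGCACATGTG-3'

The complement of CACATGTGCAGATTACCGTGGGCCAGGCCTACCGACAGACA is GTGTACACGTCTAATGGCACCCGGTCCGGATGGCTGTCTGT (A↔T, G↔C). DNA strands are antiparallel, so the complementary strand runs 3'→5'; reversing gives the 5'→3' form.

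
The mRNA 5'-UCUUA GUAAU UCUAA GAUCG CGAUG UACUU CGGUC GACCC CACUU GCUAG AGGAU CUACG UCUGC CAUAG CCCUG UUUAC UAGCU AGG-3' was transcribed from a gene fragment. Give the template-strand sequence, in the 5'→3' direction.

5′-CCTAGCTAGTAAACAGGGCTATGGCAGACGTAGATCCTCTAGCAAGTGGGGTCGACCGAAGTACATCGCGATCTTAGAATTACTAAGA-3′

Replace U with T to get the coding DNA strand: TCTTAGTAATTCTAAGATCGCGATGTACTTCGGTCGACCCCACTTGCTAGAGGATCTACGTCTGCCATAGCCCTGTTTACTAGCTAGG. The template strand is its reverse complement (complement AGAATCATTAAGATTCTAGCGCTACATGAAGCCAGCTGGGGTGAACGATCTCCTAGATGCAGACGGTATCGGGACAAATGATCGATCC, then reverse).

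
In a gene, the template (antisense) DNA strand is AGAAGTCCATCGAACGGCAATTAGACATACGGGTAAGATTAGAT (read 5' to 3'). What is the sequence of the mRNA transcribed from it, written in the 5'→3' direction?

The mRNA has the sequence of the coding strand (reverse complement of the template) with T→U. Reverse complement of AGAAGTCCATCGAACGGCAATTAGACATACGGGTAAGATTAGAT is ATCTAATCTTACCCGTATGTCTAATTGCCGTTCGATGGACTTCT; then T→U.

5'-AUCUAAUCUUACCCGUAUGUCUAAUUGCCGUUCGAUGGACUUCU-3'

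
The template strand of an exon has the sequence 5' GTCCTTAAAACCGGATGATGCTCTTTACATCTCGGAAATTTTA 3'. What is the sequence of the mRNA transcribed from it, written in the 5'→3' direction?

5′-UAAAAUUUCCGAGAUGUAAAGAGCAUCAUCCGGUUUUAAGGAC-3′

The mRNA has the sequence of the coding strand (reverse complement of the template) with T→U. Reverse complement of GTCCTTAAAACCGGATGATGCTCTTTACATCTCGGAAATTTTA is TAAAATTTCCGAGATGTAAAGAGCATCATCCGGTTTTAAGGAC; then T→U.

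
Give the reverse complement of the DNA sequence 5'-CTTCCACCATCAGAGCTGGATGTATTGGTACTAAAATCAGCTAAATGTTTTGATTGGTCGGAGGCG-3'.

Complement each base (A↔T, G↔C): GAAGGTGGTAGTCTCGACCTACATAACCATGATTTTAGTCGATTTACAAAACTAACCAGCCTCCGC. Then reverse.

5'-CGCCTCCGACCAATCAAAACATTTAGCTGATTTTAGTACCAATACATCCAGCTCTGATGGTGGAAG-3'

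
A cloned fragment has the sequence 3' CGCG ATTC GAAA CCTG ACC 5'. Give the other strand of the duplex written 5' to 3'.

5'-GCGCTAAGCTTTGGACTGG-3'

The strand is given 3'→5', so its complement runs 5'→3' in the same left-to-right order: pair each base A↔T, G↔C.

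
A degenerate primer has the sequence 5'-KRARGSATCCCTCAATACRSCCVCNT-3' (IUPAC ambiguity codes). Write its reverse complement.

5'-ANGBGGSYGTATTGAGGGATSCYTYM-3'

Standard pairs A↔T, G↔C; ambiguity codes pair R↔Y, K↔M, S↔S, V↔B, N↔N. Complement (MYTYCSTAGGGAGTTATGYSGGBGNA), then reverse for 5'→3'.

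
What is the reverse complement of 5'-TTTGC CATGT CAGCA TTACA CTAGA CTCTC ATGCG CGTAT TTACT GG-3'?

5'-CCAGTAAATACGCGCATGAGAGTCTAGTGTAATGCTGACATGGCAAA-3'

Reading the sequence 3'→5' and pairing each base (A↔T, G↔C) gives the reverse complement directly.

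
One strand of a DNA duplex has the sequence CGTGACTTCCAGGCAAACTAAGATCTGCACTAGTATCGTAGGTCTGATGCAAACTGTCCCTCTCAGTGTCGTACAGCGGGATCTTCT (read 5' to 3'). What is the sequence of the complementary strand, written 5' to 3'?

The complement of CGTGACTTCCAGGCAAACTAAGATCTGCACTAGTATCGTAGGTCTGATGCAAACTGTCCCTCTCAGTGTCGTACAGCGGGATCTTCT is GCACTGAAGGTCCGTTTGATTCTAGACGTGATCATAGCATCCAGACTACGTTTGACAGGGAGAGTCACAGCATGTCGCCCTAGAAGA (A↔T, G↔C). DNA strands are antiparallel, so the complementary strand runs 3'→5'; reversing gives the 5'→3' form.

5'-AGAAGATCCCGCTGTACGACACTGAGAGGGACAGTTTGCATCAGACCTACGATACTAGTGCAGATCTTAGTTTGCCTGGAAGTCACG-3'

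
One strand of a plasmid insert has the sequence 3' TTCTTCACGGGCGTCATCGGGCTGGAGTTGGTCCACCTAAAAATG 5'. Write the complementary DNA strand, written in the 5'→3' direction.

5'-AAGAAGTGCCCGCAGTAGCCCGACCTCAACCAGGTGGATTTTTAC-3'

The strand is given 3'→5', so its complement runs 5'→3' in the same left-to-right order: pair each base A↔T, G↔C.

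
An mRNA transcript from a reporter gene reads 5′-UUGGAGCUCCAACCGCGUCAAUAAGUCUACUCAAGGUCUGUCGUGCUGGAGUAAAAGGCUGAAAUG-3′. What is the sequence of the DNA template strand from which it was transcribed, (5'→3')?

5'-CATTTCAGCCTTTTACTCCAGCACGACAGACCTTGAGTAGACTTATTGACGCGGTTGGAGCTCCAA-3'

Replace U with T to get the coding DNA strand: TTGGAGCTCCAACCGCGTCAATAAGTCTACTCAAGGTCTGTCGTGCTGGAGTAAAAGGCTGAAATG. The template strand is its reverse complement (complement AACCTCGAGGTTGGCGCAGTTATTCAGATGAGTTCCAGACAGCACGACCTCATTTTCCGACTTTAC, then reverse).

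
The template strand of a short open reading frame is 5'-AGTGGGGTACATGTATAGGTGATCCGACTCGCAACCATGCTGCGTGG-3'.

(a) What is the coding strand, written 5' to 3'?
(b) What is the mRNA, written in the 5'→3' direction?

(a) The coding strand is the reverse complement of the template: complement TCACCCCATGTACATATCCACTAGGCTGAGCGTTGGTACGACGCACC, then reverse.
(b) mRNA has the coding-strand sequence with T→U.

(a) 5′-CCACGCAGCATGGTTGCGAGTCGGATCACCTATACATGTACCCCACT-3′
(b) 5′-CCACGCAGCAUGGUUGCGAGUCGGAUCACCUAUACAUGUACCCCACU-3′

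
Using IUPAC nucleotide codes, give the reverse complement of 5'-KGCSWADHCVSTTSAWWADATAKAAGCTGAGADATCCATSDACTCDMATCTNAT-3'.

Standard pairs A↔T, G↔C; ambiguity codes pair M↔K, W↔W, S↔S, D↔H, V↔B, N↔N. Complement (MCGSWTHDGBSAASTWWTHTATMTTCGACTCTHTAGGTASHTGAGHKTAGANTA), then reverse for 5'→3'.

5'-ATNAGATKHGAGTHSATGGATHTCTCAGCTTMTATHTWWTSAASBGDHTWSGCM-3'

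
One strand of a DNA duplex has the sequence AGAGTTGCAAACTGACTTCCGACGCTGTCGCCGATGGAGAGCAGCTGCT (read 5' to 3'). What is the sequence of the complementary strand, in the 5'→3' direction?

Pairing A↔T and G↔C gives TCTCAACGTTTGACTGAAGGCTGCGACAGCGGCTACCTCTCGTCGACGA, running 3'→5'. Reverse for the 5'→3' convention.

5′-AGCAGCTGCTCTCCATCGGCGACAGCGTCGGAAGTCAGTTTGCAACTCT-3′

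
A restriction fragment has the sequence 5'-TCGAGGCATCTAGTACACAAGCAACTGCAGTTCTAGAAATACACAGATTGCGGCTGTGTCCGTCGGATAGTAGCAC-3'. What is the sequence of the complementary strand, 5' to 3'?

5'-GTGCTACTATCCGACGGACACAGCCGCAATCTGTGTATTTCTAGAACTGCAGTTGCTTGTGTACTAGATGCCTCGA-3'

Pairing A↔T and G↔C gives AGCTCCGTAGATCATGTGTTCGTTGACGTCAAGATCTTTATGTGTCTAACGCCGACACAGGCAGCCTATCATCGTG, running 3'→5'. Reverse for the 5'→3' convention.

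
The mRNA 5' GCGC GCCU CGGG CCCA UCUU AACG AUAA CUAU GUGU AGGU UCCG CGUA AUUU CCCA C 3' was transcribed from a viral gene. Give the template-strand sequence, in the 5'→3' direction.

5′-GTGGGAAATTACGCGGAACCTACACATAGTTATCGTTAAGATGGGCCCGAGGCGCGC-3′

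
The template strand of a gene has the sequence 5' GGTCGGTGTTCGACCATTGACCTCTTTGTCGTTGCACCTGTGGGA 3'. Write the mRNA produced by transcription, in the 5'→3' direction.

The mRNA has the sequence of the coding strand (reverse complement of the template) with T→U. Reverse complement of GGTCGGTGTTCGACCATTGACCTCTTTGTCGTTGCACCTGTGGGA is TCCCACAGGTGCAACGACAAAGAGGTCAATGGTCGAACACCGACC; then T→U.

5′-UCCCACAGGUGCAACGACAAAGAGGUCAAUGGUCGAACACCGACC-3′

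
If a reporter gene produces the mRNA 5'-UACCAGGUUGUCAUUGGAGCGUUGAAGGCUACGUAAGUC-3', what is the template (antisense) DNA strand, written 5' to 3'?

Replace U with T to get the coding DNA strand: TACCAGGTTGTCATTGGAGCGTTGAAGGCTACGTAAGTC. The template strand is its reverse complement (complement ATGGTCCAACAGTAACCTCGCAACTTCCGATGCATTCAG, then reverse).

5'-GACTTACGTAGCCTTCAACGCTCCAATGACAACCTGGTA-3'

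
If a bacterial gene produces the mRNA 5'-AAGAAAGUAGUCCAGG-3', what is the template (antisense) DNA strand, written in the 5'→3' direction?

5'-CCTGGACTACTTTCTT-3'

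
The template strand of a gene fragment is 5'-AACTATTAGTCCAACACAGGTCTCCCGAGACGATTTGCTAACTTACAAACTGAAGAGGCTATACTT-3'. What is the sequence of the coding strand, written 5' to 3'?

The coding strand is complementary and antiparallel to the template: take the complement (A↔T, G↔C) and reverse.

5'-AAGTATAGCCTCTTCAGTTTGTAAGTTAGCAAATCGTCTCGGGAGACCTGTGTTGGACTAATAGTT-3'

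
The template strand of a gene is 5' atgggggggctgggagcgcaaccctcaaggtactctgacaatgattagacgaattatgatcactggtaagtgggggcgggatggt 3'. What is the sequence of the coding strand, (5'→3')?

5'-ACCATCCCGCCCCCACTTACCAGTGATCATAATTCGTCTAATCATTGTCAGAGTACCTTGAGGGTTGCGCTCCCAGCCCCCCCAT-3'

The coding strand is complementary and antiparallel to the template: take the complement (A↔T, G↔C) and reverse.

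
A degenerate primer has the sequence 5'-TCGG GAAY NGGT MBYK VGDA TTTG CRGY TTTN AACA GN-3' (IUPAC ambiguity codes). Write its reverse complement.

Standard pairs A↔T, G↔C; ambiguity codes pair R↔Y, M↔K, B↔V, D↔H, N↔N. Complement (AGCCCTTRNCCAKVRMBCHTAAACGYCRAAANTTGTCN), then reverse for 5'→3'.

5'-NCTGTTNAAARCYGCAAATHCBMRVKACCNRTTCCCGA-3'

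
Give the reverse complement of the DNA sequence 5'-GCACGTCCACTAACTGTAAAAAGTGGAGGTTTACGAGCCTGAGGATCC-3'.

5′-GGATCCTCAGGCTCGTAAACCTCCACTTTTTACAGTTAGTGGACGTGC-3′

Complement each base (A↔T, G↔C): CGTGCAGGTGATTGACATTTTTCACCTCCAAATGCTCGGACTCCTAGG. Then reverse.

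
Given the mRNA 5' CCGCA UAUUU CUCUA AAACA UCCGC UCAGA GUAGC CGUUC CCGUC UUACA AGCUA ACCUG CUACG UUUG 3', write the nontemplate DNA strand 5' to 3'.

5′-CCGCATATTTCTCTAAAACATCCGCTCAGAGTAGCCGTTCCCGTCTTACAAGCTAACCTGCTACGTTTG-3′

The coding DNA strand has the same 5'→3' sequence as the mRNA with U replaced by T.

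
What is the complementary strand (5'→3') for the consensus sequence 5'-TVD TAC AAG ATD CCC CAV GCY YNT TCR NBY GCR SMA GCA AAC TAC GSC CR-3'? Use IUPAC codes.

5'-YGGSCGTAGTTTGCTKSYGCRVNYGAANRRGCBTGGGGHATCTTGTAHBA-3'

Standard pairs A↔T, G↔C; ambiguity codes pair R↔Y, M↔K, S↔S, B↔V, D↔H, N↔N. Complement (ABHATGTTCTAHGGGGTBCGRRNAAGYNVRCGYSKTCGTTTGATGCSGGY), then reverse for 5'→3'.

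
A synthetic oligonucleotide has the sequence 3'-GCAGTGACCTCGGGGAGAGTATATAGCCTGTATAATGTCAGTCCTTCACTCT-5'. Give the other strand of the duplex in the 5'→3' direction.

The strand is given 3'→5', so its complement runs 5'→3' in the same left-to-right order: pair each base A↔T, G↔C.

5'-CGTCACTGGAGCCCCTCTCATATATCGGACATATTACAGTCAGGAAGTGAGA-3'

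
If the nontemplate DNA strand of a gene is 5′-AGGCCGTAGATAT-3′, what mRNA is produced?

5'-AGGCCGUAGAUAU-3'

mRNA has the coding-strand sequence with U in place of T.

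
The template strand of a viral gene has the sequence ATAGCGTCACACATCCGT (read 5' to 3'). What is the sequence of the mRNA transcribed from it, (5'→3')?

5'-ACGGAUGUGUGACGCUAU-3'

The mRNA has the sequence of the coding strand (reverse complement of the template) with T→U. Reverse complement of ATAGCGTCACACATCCGT is ACGGATGTGTGACGCTAT; then T→U.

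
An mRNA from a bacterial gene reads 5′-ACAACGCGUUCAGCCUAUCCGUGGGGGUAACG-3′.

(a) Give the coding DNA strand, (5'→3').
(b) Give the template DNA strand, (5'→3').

(a) 5'-ACAACGCGTTCAGCCTATCCGTGGGGGTAACG-3'
(b) 5'-CGTTACCCCCACGGATAGGCTGAACGCGTTGT-3'

(a) The coding strand matches the mRNA with U→T.
(b) The template strand is the reverse complement of the coding strand.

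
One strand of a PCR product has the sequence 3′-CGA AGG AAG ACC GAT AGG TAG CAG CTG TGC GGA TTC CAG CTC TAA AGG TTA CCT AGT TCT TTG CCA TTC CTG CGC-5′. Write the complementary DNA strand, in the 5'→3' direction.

5'-GCTTCCTTCTGGCTATCCATCGTCGACACGCCTAAGGTCGAGATTTCCAATGGATCAAGAAACGGTAAGGACGCG-3'

The strand is given 3'→5', so its complement runs 5'→3' in the same left-to-right order: pair each base A↔T, G↔C.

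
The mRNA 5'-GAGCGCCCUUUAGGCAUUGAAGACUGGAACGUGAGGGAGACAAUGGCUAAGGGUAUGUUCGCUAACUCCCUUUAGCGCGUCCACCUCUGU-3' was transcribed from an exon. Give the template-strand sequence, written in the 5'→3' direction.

5′-ACAGAGGTGGACGCGCTAAAGGGAGTTAGCGAACATACCCTTAGCCATTGTCTCCCTCACGTTCCAGTCTTCAATGCCTAAAGGGCGCTC-3′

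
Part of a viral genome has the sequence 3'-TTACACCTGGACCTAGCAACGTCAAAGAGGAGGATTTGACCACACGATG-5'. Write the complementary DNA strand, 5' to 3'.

The strand is given 3'→5', so its complement runs 5'→3' in the same left-to-right order: pair each base A↔T, G↔C.

5′-AATGTGGACCTGGATCGTTGCAGTTTCTCCTCCTAAACTGGTGTGCTAC-3′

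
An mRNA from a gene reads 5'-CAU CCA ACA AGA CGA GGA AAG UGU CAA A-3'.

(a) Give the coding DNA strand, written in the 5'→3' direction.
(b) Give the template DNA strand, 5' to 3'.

(a) 5'-CATCCAACAAGACGAGGAAAGTGTCAAA-3'
(b) 5′-TTTGACACTTTCCTCGTCTTGTTGGATG-3′

(a) The coding strand matches the mRNA with U→T.
(b) The template strand is the reverse complement of the coding strand.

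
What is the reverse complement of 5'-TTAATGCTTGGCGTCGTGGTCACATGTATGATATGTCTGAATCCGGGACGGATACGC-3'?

Complement each base (A↔T, G↔C): AATTACGAACCGCAGCACCAGTGTACATACTATACAGACTTAGGCCCTGCCTATGCG. Then reverse.

5'-GCGTATCCGTCCCGGATTCAGACATATCATACATGTGACCACGACGCCAAGCATTAA-3'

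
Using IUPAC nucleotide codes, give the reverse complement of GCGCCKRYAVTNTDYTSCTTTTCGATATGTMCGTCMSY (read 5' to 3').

Standard pairs A↔T, G↔C; ambiguity codes pair R↔Y, M↔K, S↔S, D↔H, V↔B, N↔N. Complement (CGCGGMYRTBANAHRASGAAAAGCTATACAKGCAGKSR), then reverse for 5'→3'.

5'-RSKGACGKACATATCGAAAAGSARHANABTRYMGGCGC-3'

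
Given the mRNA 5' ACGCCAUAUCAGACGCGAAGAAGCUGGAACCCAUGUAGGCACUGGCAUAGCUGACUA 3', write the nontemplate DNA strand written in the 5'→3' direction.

The coding DNA strand has the same 5'→3' sequence as the mRNA with U replaced by T.

5′-ACGCCATATCAGACGCGAAGAAGCTGGAACCCATGTAGGCACTGGCATAGCTGACTA-3′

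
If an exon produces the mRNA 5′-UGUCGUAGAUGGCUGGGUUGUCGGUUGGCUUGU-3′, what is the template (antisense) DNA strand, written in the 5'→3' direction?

5'-ACAAGCCAACCGACAACCCAGCCATCTACGACA-3'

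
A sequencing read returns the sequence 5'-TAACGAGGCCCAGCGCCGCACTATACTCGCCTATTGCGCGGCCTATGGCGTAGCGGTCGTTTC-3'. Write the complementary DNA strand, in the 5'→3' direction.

5'-GAAACGACCGCTACGCCATAGGCCGCGCAATAGGCGAGTATAGTGCGGCGCTGGGCCTCGTTA-3'

Pairing A↔T and G↔C gives ATTGCTCCGGGTCGCGGCGTGATATGAGCGGATAACGCGCCGGATACCGCATCGCCAGCAAAG, running 3'→5'. Reverse for the 5'→3' convention.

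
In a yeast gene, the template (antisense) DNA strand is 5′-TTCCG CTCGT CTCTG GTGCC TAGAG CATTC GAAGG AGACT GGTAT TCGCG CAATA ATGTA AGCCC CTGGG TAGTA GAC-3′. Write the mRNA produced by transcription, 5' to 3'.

RNA polymerase reads the template 3'→5' and synthesizes mRNA 5'→3' by base-pairing (A→U, T→A, G↔C). The complement of the template is AAGGCGAGCAGAGACCACGGATCTCGTAAGCTTCCTCTGACCATAAGCGCGTTATTACATTCGGGGACCCATCATCTG; antiparallel, so 5'→3' the coding strand is GTCTACTACCCAGGGGCTTACATTATTGCGCGAATACCAGTCTCCTTCGAATGCTCTAGGCACCAGAGACGAGCGGAA. Replace T with U for the mRNA.

5'-GUCUACUACCCAGGGGCUUACAUUAUUGCGCGAAUACCAGUCUCCUUCGAAUGCUCUAGGCACCAGAGACGAGCGGAA-3'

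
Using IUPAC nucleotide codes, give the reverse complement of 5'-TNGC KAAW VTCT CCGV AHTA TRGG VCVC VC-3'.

5'-GBGBGBCCYATADTBCGGAGABWTTMGCNA-3'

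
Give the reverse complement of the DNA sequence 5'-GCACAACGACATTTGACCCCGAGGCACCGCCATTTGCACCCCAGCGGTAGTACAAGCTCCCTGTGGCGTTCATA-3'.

Complement each base (A↔T, G↔C): CGTGTTGCTGTAAACTGGGGCTCCGTGGCGGTAAACGTGGGGTCGCCATCATGTTCGAGGGACACCGCAAGTAT. Then reverse.

5'-TATGAACGCCACAGGGAGCTTGTACTACCGCTGGGGTGCAAATGGCGGTGCCTCGGGGTCAAATGTCGTTGTGC-3'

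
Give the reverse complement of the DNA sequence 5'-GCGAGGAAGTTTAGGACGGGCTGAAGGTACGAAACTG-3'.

Reading the sequence 3'→5' and pairing each base (A↔T, G↔C) gives the reverse complement directly.

5'-CAGTTTCGTACCTTCAGCCCGTCCTAAACTTCCTCGC-3'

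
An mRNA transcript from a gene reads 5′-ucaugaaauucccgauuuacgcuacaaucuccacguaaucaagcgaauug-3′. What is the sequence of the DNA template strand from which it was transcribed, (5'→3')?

5'-CAATTCGCTTGATTACGTGGAGATTGTAGCGTAAATCGGGAATTTCATGA-3'

Replace U with T to get the coding DNA strand: TCATGAAATTCCCGATTTACGCTACAATCTCCACGTAATCAAGCGAATTG. The template strand is its reverse complement (complement AGTACTTTAAGGGCTAAATGCGATGTTAGAGGTGCATTAGTTCGCTTAAC, then reverse).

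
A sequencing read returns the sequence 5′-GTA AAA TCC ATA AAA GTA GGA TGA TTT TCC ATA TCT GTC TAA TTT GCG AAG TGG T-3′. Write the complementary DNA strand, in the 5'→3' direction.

5'-ACCACTTCGCAAATTAGACAGATATGGAAAATCATCCTACTTTTATGGATTTTAC-3'

Pairing A↔T and G↔C gives CATTTTAGGTATTTTCATCCTACTAAAAGGTATAGACAGATTAAACGCTTCACCA, running 3'→5'. Reverse for the 5'→3' convention.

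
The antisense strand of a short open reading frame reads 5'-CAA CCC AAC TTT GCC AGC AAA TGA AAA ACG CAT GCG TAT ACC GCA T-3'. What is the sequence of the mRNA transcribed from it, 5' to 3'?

The mRNA has the sequence of the coding strand (reverse complement of the template) with T→U. Reverse complement of CAACCCAACTTTGCCAGCAAATGAAAAACGCATGCGTATACCGCAT is ATGCGGTATACGCATGCGTTTTTCATTTGCTGGCAAAGTTGGGTTG; then T→U.

5'-AUGCGGUAUACGCAUGCGUUUUUCAUUUGCUGGCAAAGUUGGGUUG-3'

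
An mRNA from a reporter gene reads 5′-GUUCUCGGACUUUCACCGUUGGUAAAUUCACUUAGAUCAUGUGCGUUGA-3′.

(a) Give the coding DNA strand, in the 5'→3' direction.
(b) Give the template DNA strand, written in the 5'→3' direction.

(a) 5'-GTTCTCGGACTTTCACCGTTGGTAAATTCACTTAGATCATGTGCGTTGA-3'
(b) 5'-TCAACGCACATGATCTAAGTGAATTTACCAACGGTGAAAGTCCGAGAAC-3'

(a) The coding strand matches the mRNA with U→T.
(b) The template strand is the reverse complement of the coding strand.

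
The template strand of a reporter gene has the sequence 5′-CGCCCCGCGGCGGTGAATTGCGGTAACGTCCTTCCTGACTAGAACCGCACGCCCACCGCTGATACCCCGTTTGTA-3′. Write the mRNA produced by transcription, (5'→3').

5'-UACAAACGGGGUAUCAGCGGUGGGCGUGCGGUUCUAGUCAGGAAGGACGUUACCGCAAUUCACCGCCGCGGGGCG-3'

RNA polymerase reads the template 3'→5' and synthesizes mRNA 5'→3' by base-pairing (A→U, T→A, G↔C). The complement of the template is GCGGGGCGCCGCCACTTAACGCCATTGCAGGAAGGACTGATCTTGGCGTGCGGGTGGCGACTATGGGGCAAACAT; antiparallel, so 5'→3' the coding strand is TACAAACGGGGTATCAGCGGTGGGCGTGCGGTTCTAGTCAGGAAGGACGTTACCGCAATTCACCGCCGCGGGGCG. Replace T with U for the mRNA.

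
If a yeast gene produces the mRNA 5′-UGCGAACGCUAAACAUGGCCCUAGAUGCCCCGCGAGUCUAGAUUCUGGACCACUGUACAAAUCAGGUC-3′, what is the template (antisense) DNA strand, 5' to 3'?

Replace U with T to get the coding DNA strand: TGCGAACGCTAAACATGGCCCTAGATGCCCCGCGAGTCTAGATTCTGGACCACTGTACAAATCAGGTC. The template strand is its reverse complement (complement ACGCTTGCGATTTGTACCGGGATCTACGGGGCGCTCAGATCTAAGACCTGGTGACATGTTTAGTCCAG, then reverse).

5'-GACCTGATTTGTACAGTGGTCCAGAATCTAGACTCGCGGGGCATCTAGGGCCATGTTTAGCGTTCGCA-3'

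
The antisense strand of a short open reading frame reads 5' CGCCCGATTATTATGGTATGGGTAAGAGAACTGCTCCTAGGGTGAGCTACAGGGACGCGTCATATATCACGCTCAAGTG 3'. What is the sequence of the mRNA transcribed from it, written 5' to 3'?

RNA polymerase reads the template 3'→5' and synthesizes mRNA 5'→3' by base-pairing (A→U, T→A, G↔C). The complement of the template is GCGGGCTAATAATACCATACCCATTCTCTTGACGAGGATCCCACTCGATGTCCCTGCGCAGTATATAGTGCGAGTTCAC; antiparallel, so 5'→3' the coding strand is CACTTGAGCGTGATATATGACGCGTCCCTGTAGCTCACCCTAGGAGCAGTTCTCTTACCCATACCATAATAATCGGGCG. Replace T with U for the mRNA.

5′-CACUUGAGCGUGAUAUAUGACGCGUCCCUGUAGCUCACCCUAGGAGCAGUUCUCUUACCCAUACCAUAAUAAUCGGGCG-3′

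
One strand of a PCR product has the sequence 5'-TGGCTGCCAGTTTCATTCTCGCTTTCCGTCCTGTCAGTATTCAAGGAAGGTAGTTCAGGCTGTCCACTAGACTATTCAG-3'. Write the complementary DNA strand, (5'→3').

5′-CTGAATAGTCTAGTGGACAGCCTGAACTACCTTCCTTGAATACTGACAGGACGGAAAGCGAGAATGAAACTGGCAGCCA-3′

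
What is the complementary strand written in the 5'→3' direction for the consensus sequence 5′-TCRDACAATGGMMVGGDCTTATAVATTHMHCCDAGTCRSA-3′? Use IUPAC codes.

Standard pairs A↔T, G↔C; ambiguity codes pair R↔Y, M↔K, S↔S, D↔H, V↔B. Complement (AGYHTGTTACCKKBCCHGAATATBTAADKDGGHTCAGYST), then reverse for 5'→3'.

5'-TSYGACTHGGDKDAATBTATAAGHCCBKKCCATTGTHYGA-3'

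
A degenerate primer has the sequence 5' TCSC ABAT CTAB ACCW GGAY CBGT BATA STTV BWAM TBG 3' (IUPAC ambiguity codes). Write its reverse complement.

5′-CVAKTWVBAASTATVACVGRTCCWGGTVTAGATVTGSGA-3′

Standard pairs A↔T, G↔C; ambiguity codes pair Y↔R, M↔K, W↔W, S↔S, B↔V. Complement (AGSGTVTAGATVTGGWCCTRGVCAVTATSAABVWTKAVC), then reverse for 5'→3'.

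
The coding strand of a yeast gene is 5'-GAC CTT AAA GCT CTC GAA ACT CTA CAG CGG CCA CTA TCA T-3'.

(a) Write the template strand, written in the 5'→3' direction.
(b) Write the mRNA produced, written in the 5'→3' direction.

(a) 5'-ATGATAGTGGCCGCTGTAGAGTTTCGAGAGCTTTAAGGTC-3'
(b) 5'-GACCUUAAAGCUCUCGAAACUCUACAGCGGCCACUAUCAU-3'

(a) The template strand is the reverse complement of the coding strand: complement CTGGAATTTCGAGAGCTTTGAGATGTCGCCGGTGATAGTA, then reverse.
(b) mRNA matches the coding strand with T→U.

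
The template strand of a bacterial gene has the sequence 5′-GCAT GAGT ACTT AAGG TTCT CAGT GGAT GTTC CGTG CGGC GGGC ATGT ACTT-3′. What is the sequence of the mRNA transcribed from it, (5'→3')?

5′-AAGUACAUGCCCGCCGCACGGAACAUCCACUGAGAACCUUAAGUACUCAUGC-3′

RNA polymerase reads the template 3'→5' and synthesizes mRNA 5'→3' by base-pairing (A→U, T→A, G↔C). The complement of the template is CGTACTCATGAATTCCAAGAGTCACCTACAAGGCACGCCGCCCGTACATGAA; antiparallel, so 5'→3' the coding strand is AAGTACATGCCCGCCGCACGGAACATCCACTGAGAACCTTAAGTACTCATGC. Replace T with U for the mRNA.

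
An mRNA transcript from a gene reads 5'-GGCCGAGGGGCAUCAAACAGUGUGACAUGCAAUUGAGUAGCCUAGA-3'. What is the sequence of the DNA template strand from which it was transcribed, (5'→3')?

Replace U with T to get the coding DNA strand: GGCCGAGGGGCATCAAACAGTGTGACATGCAATTGAGTAGCCTAGA. The template strand is its reverse complement (complement CCGGCTCCCCGTAGTTTGTCACACTGTACGTTAACTCATCGGATCT, then reverse).

5′-TCTAGGCTACTCAATTGCATGTCACACTGTTTGATGCCCCTCGGCC-3′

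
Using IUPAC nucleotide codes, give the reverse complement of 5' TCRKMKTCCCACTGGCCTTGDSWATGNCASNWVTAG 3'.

Standard pairs A↔T, G↔C; ambiguity codes pair R↔Y, M↔K, W↔W, S↔S, D↔H, V↔B, N↔N. Complement (AGYMKMAGGGTGACCGGAACHSWTACNGTSNWBATC), then reverse for 5'→3'.

5'-CTABWNSTGNCATWSHCAAGGCCAGTGGGAMKMYGA-3'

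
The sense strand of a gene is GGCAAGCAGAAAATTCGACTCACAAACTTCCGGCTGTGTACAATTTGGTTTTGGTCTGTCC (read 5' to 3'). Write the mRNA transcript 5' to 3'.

5′-GGCAAGCAGAAAAUUCGACUCACAAACUUCCGGCUGUGUACAAUUUGGUUUUGGUCUGUCC-3′

mRNA has the coding-strand sequence with U in place of T.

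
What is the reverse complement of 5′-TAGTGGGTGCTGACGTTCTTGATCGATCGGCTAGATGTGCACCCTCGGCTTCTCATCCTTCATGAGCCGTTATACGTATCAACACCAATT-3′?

Reading the sequence 3'→5' and pairing each base (A↔T, G↔C) gives the reverse complement directly.

5′-AATTGGTGTTGATACGTATAACGGCTCATGAAGGATGAGAAGCCGAGGGTGCACATCTAGCCGATCGATCAAGAACGTCAGCACCCACTA-3′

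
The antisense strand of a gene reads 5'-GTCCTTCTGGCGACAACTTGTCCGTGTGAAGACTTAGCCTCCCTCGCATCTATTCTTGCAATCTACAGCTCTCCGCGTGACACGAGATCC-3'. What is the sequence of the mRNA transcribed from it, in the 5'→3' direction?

RNA polymerase reads the template 3'→5' and synthesizes mRNA 5'→3' by base-pairing (A→U, T→A, G↔C). The complement of the template is CAGGAAGACCGCTGTTGAACAGGCACACTTCTGAATCGGAGGGAGCGTAGATAAGAACGTTAGATGTCGAGAGGCGCACTGTGCTCTAGG; antiparallel, so 5'→3' the coding strand is GGATCTCGTGTCACGCGGAGAGCTGTAGATTGCAAGAATAGATGCGAGGGAGGCTAAGTCTTCACACGGACAAGTTGTCGCCAGAAGGAC. Replace T with U for the mRNA.

5′-GGAUCUCGUGUCACGCGGAGAGCUGUAGAUUGCAAGAAUAGAUGCGAGGGAGGCUAAGUCUUCACACGGACAAGUUGUCGCCAGAAGGAC-3′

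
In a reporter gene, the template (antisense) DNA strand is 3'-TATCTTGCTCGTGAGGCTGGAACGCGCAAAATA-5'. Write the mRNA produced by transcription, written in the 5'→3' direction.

5'-AUAGAACGAGCACUCCGACCUUGCGCGUUUUAU-3'

Reading the template 3'→5' as shown, RNA polymerase pairs each base (A→U, T→A, G↔C) to build mRNA 5'→3' directly.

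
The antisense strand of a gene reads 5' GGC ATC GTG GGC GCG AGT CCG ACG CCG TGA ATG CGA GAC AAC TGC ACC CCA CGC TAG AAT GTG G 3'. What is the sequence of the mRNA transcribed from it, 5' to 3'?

RNA polymerase reads the template 3'→5' and synthesizes mRNA 5'→3' by base-pairing (A→U, T→A, G↔C). The complement of the template is CCGTAGCACCCGCGCTCAGGCTGCGGCACTTACGCTCTGTTGACGTGGGGTGCGATCTTACACC; antiparallel, so 5'→3' the coding strand is CCACATTCTAGCGTGGGGTGCAGTTGTCTCGCATTCACGGCGTCGGACTCGCGCCCACGATGCC. Replace T with U for the mRNA.

5'-CCACAUUCUAGCGUGGGGUGCAGUUGUCUCGCAUUCACGGCGUCGGACUCGCGCCCACGAUGCC-3'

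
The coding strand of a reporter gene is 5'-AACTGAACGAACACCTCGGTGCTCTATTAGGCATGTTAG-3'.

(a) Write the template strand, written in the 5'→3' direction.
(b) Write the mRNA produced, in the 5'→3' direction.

(a) The template strand is the reverse complement of the coding strand: complement TTGACTTGCTTGTGGAGCCACGAGATAATCCGTACAATC, then reverse.
(b) mRNA matches the coding strand with T→U.

(a) 5'-CTAACATGCCTAATAGAGCACCGAGGTGTTCGTTCAGTT-3'
(b) 5'-AACUGAACGAACACCUCGGUGCUCUAUUAGGCAUGUUAG-3'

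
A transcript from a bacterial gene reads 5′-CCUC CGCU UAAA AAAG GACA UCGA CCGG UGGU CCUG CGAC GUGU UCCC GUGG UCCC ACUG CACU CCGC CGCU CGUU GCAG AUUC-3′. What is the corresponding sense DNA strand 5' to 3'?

5'-CCTCCGCTTAAAAAAGGACATCGACCGGTGGTCCTGCGACGTGTTCCCGTGGTCCCACTGCACTCCGCCGCTCGTTGCAGATTC-3'

The coding DNA strand has the same 5'→3' sequence as the mRNA with U replaced by T.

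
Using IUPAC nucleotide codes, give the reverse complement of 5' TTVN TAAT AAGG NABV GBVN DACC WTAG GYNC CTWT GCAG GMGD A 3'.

Standard pairs A↔T, G↔C; ambiguity codes pair Y↔R, M↔K, W↔W, B↔V, D↔H, N↔N. Complement (AABNATTATTCCNTVBCVBNHTGGWATCCRNGGAWACGTCCKCHT), then reverse for 5'→3'.

5'-THCKCCTGCAWAGGNRCCTAWGGTHNBVCBVTNCCTTATTANBAA-3'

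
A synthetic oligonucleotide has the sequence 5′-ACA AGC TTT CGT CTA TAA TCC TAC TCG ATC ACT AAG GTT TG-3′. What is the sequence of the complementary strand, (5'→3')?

5'-CAAACCTTAGTGATCGAGTAGGATTATAGACGAAAGCTTGT-3'

The complement of ACAAGCTTTCGTCTATAATCCTACTCGATCACTAAGGTTTG is TGTTCGAAAGCAGATATTAGGATGAGCTAGTGATTCCAAAC (A↔T, G↔C). DNA strands are antiparallel, so the complementary strand runs 3'→5'; reversing gives the 5'→3' form.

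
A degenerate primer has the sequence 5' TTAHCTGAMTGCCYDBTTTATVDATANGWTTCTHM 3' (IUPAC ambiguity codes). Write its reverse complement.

5'-KDAGAAWCNTATHBATAAAVHRGGCAKTCAGDTAA-3'

Standard pairs A↔T, G↔C; ambiguity codes pair Y↔R, M↔K, W↔W, B↔V, D↔H, N↔N. Complement (AATDGACTKACGGRHVAAATABHTATNCWAAGADK), then reverse for 5'→3'.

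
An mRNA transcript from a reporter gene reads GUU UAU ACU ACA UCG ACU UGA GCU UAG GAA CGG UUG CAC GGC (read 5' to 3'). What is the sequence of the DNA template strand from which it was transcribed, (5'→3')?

5'-GCCGTGCAACCGTTCCTAAGCTCAAGTCGATGTAGTATAAAC-3'

Replace U with T to get the coding DNA strand: GTTTATACTACATCGACTTGAGCTTAGGAACGGTTGCACGGC. The template strand is its reverse complement (complement CAAATATGATGTAGCTGAACTCGAATCCTTGCCAACGTGCCG, then reverse).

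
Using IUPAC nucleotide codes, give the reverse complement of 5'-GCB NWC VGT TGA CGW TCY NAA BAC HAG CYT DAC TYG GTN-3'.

5′-NACCRAGTHARGCTDGTVTTNRGAWCGTCAACBGWNVGC-3′

Standard pairs A↔T, G↔C; ambiguity codes pair Y↔R, W↔W, B↔V, D↔H, N↔N. Complement (CGVNWGBCAACTGCWAGRNTTVTGDTCGRAHTGARCCAN), then reverse for 5'→3'.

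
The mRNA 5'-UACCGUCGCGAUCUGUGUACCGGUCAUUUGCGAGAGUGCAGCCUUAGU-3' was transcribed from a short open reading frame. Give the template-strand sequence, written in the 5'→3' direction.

Replace U with T to get the coding DNA strand: TACCGTCGCGATCTGTGTACCGGTCATTTGCGAGAGTGCAGCCTTAGT. The template strand is its reverse complement (complement ATGGCAGCGCTAGACACATGGCCAGTAAACGCTCTCACGTCGGAATCA, then reverse).

5'-ACTAAGGCTGCACTCTCGCAAATGACCGGTACACAGATCGCGACGGTA-3'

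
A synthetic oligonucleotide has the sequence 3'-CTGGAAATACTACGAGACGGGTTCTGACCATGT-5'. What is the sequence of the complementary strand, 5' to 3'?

5'-GACCTTTATGATGCTCTGCCCAAGACTGGTACA-3'

The strand is given 3'→5', so its complement runs 5'→3' in the same left-to-right order: pair each base A↔T, G↔C.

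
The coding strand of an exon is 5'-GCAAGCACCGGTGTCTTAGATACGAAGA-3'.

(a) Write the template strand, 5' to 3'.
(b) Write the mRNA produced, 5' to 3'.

(a) The template strand is the reverse complement of the coding strand: complement CGTTCGTGGCCACAGAATCTATGCTTCT, then reverse.
(b) mRNA matches the coding strand with T→U.

(a) 5'-TCTTCGTATCTAAGACACCGGTGCTTGC-3'
(b) 5'-GCAAGCACCGGUGUCUUAGAUACGAAGA-3'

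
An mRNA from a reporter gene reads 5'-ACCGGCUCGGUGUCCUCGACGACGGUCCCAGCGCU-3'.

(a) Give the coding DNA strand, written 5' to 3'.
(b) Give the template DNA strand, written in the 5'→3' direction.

(a) 5'-ACCGGCTCGGTGTCCTCGACGACGGTCCCAGCGCT-3'
(b) 5'-AGCGCTGGGACCGTCGTCGAGGACACCGAGCCGGT-3'

(a) The coding strand matches the mRNA with U→T.
(b) The template strand is the reverse complement of the coding strand.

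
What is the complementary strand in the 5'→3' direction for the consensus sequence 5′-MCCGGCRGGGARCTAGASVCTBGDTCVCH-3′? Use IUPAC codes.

5'-DGBGAHCVAGBSTCTAGYTCCCYGCCGGK-3'

Standard pairs A↔T, G↔C; ambiguity codes pair R↔Y, M↔K, S↔S, B↔V, D↔H. Complement (KGGCCGYCCCTYGATCTSBGAVCHAGBGD), then reverse for 5'→3'.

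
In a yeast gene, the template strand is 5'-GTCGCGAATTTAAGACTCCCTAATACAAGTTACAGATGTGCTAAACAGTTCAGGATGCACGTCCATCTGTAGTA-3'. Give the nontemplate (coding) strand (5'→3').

5′-TACTACAGATGGACGTGCATCCTGAACTGTTTAGCACATCTGTAACTTGTATTAGGGAGTCTTAAATTCGCGAC-3′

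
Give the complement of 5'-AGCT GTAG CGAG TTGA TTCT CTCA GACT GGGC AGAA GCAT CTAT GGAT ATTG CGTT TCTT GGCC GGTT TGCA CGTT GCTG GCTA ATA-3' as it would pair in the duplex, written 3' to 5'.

3'-TCGACATCGCTCAACTAAGAGAGTCTGACCCGTCTTCGTAGATACCTATAACGCAAAGAACCGGCCAAACGTGCAACGACCGATTAT-5'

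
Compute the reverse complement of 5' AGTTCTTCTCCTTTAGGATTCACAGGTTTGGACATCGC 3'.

5′-GCGATGTCCAAACCTGTGAATCCTAAAGGAGAAGAACT-3′

Complement each base (A↔T, G↔C): TCAAGAAGAGGAAATCCTAAGTGTCCAAACCTGTAGCG. Then reverse.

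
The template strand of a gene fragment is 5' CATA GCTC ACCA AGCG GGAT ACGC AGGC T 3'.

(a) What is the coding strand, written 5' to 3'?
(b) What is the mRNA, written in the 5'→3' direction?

(a) 5'-AGCCTGCGTATCCCGCTTGGTGAGCTATG-3'
(b) 5'-AGCCUGCGUAUCCCGCUUGGUGAGCUAUG-3'

(a) The coding strand is the reverse complement of the template: complement GTATCGAGTGGTTCGCCCTATGCGTCCGA, then reverse.
(b) mRNA has the coding-strand sequence with T→U.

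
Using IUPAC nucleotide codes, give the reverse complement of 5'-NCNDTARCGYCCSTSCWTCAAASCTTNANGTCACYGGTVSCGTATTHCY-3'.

Standard pairs A↔T, G↔C; ambiguity codes pair R↔Y, W↔W, S↔S, D↔H, V↔B, N↔N. Complement (NGNHATYGCRGGSASGWAGTTTSGAANTNCAGTGRCCABSGCATAADGR), then reverse for 5'→3'.

5′-RGDAATACGSBACCRGTGACNTNAAGSTTTGAWGSASGGRCGYTAHNGN-3′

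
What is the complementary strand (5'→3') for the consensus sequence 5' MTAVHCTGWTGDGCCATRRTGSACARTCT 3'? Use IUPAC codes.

5′-AGAYTGTSCAYYATGGCHCAWCAGDBTAK-3′

Standard pairs A↔T, G↔C; ambiguity codes pair R↔Y, M↔K, W↔W, S↔S, D↔H, V↔B. Complement (KATBDGACWACHCGGTAYYACSTGTYAGA), then reverse for 5'→3'.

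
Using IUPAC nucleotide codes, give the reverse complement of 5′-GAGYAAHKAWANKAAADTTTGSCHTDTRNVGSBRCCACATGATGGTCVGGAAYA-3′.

Standard pairs A↔T, G↔C; ambiguity codes pair R↔Y, K↔M, W↔W, S↔S, B↔V, D↔H, N↔N. Complement (CTCRTTDMTWTNMTTTHAAACSGDAHAYNBCSVYGGTGTACTACCAGBCCTTRT), then reverse for 5'→3'.

5'-TRTTCCBGACCATCATGTGGYVSCBNYAHADGSCAAAHTTTMNTWTMDTTRCTC-3'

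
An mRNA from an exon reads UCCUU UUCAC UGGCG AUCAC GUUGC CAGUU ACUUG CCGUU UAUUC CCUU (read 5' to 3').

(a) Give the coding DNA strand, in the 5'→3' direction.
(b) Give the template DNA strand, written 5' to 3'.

(a) The coding strand matches the mRNA with U→T.
(b) The template strand is the reverse complement of the coding strand.

(a) 5'-TCCTTTTCACTGGCGATCACGTTGCCAGTTACTTGCCGTTTATTCCCTT-3'
(b) 5'-AAGGGAATAAACGGCAAGTAACTGGCAACGTGATCGCCAGTGAAAAGGA-3'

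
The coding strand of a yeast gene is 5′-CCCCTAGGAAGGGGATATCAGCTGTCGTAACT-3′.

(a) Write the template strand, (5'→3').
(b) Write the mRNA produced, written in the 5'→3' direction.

(a) 5′-AGTTACGACAGCTGATATCCCCTTCCTAGGGG-3′
(b) 5'-CCCCUAGGAAGGGGAUAUCAGCUGUCGUAACU-3'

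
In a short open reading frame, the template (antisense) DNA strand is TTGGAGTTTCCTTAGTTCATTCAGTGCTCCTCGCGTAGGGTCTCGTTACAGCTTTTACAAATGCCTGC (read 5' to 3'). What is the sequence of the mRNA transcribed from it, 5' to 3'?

The mRNA has the sequence of the coding strand (reverse complement of the template) with T→U. Reverse complement of TTGGAGTTTCCTTAGTTCATTCAGTGCTCCTCGCGTAGGGTCTCGTTACAGCTTTTACAAATGCCTGC is GCAGGCATTTGTAAAAGCTGTAACGAGACCCTACGCGAGGAGCACTGAATGAACTAAGGAAACTCCAA; then T→U.

5'-GCAGGCAUUUGUAAAAGCUGUAACGAGACCCUACGCGAGGAGCACUGAAUGAACUAAGGAAACUCCAA-3'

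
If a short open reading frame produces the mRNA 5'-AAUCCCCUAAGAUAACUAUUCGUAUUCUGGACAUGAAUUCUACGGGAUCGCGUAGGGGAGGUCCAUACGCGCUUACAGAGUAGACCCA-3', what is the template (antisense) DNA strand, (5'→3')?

Replace U with T to get the coding DNA strand: AATCCCCTAAGATAACTATTCGTATTCTGGACATGAATTCTACGGGATCGCGTAGGGGAGGTCCATACGCGCTTACAGAGTAGACCCA. The template strand is its reverse complement (complement TTAGGGGATTCTATTGATAAGCATAAGACCTGTACTTAAGATGCCCTAGCGCATCCCCTCCAGGTATGCGCGAATGTCTCATCTGGGT, then reverse).

5'-TGGGTCTACTCTGTAAGCGCGTATGGACCTCCCCTACGCGATCCCGTAGAATTCATGTCCAGAATACGAATAGTTATCTTAGGGGATT-3'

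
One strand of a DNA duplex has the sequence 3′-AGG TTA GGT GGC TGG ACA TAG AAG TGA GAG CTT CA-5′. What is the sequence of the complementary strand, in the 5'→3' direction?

The strand is given 3'→5', so its complement runs 5'→3' in the same left-to-right order: pair each base A↔T, G↔C.

5'-TCCAATCCACCGACCTGTATCTTCACTCTCGAAGT-3'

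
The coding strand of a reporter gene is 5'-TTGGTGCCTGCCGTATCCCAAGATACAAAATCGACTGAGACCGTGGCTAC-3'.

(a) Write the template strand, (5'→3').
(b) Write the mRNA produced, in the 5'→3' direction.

(a) 5'-GTAGCCACGGTCTCAGTCGATTTTGTATCTTGGGATACGGCAGGCACCAA-3'
(b) 5'-UUGGUGCCUGCCGUAUCCCAAGAUACAAAAUCGACUGAGACCGUGGCUAC-3'

(a) The template strand is the reverse complement of the coding strand: complement AACCACGGACGGCATAGGGTTCTATGTTTTAGCTGACTCTGGCACCGATG, then reverse.
(b) mRNA matches the coding strand with T→U.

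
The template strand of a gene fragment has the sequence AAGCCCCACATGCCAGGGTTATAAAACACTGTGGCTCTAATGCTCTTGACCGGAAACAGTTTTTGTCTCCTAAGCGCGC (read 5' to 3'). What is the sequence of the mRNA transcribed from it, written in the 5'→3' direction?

The mRNA has the sequence of the coding strand (reverse complement of the template) with T→U. Reverse complement of AAGCCCCACATGCCAGGGTTATAAAACACTGTGGCTCTAATGCTCTTGACCGGAAACAGTTTTTGTCTCCTAAGCGCGC is GCGCGCTTAGGAGACAAAAACTGTTTCCGGTCAAGAGCATTAGAGCCACAGTGTTTTATAACCCTGGCATGTGGGGCTT; then T→U.

5'-GCGCGCUUAGGAGACAAAAACUGUUUCCGGUCAAGAGCAUUAGAGCCACAGUGUUUUAUAACCCUGGCAUGUGGGGCUU-3'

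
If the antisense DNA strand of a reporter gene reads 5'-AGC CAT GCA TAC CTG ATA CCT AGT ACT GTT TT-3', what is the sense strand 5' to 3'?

The coding strand is complementary and antiparallel to the template: take the complement (A↔T, G↔C) and reverse.

5'-AAAACAGTACTAGGTATCAGGTATGCATGGCT-3'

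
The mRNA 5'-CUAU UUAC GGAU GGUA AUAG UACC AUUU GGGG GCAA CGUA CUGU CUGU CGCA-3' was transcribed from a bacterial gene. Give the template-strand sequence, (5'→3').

5′-TGCGACAGACAGTACGTTGCCCCCAAATGGTACTATTACCATCCGTAAATAG-3′

Replace U with T to get the coding DNA strand: CTATTTACGGATGGTAATAGTACCATTTGGGGGCAACGTACTGTCTGTCGCA. The template strand is its reverse complement (complement GATAAATGCCTACCATTATCATGGTAAACCCCCGTTGCATGACAGACAGCGT, then reverse).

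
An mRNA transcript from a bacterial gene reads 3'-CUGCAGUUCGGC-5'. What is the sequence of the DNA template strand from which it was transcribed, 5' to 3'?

Written 5'→3' the mRNA is CGGCUUGACGUC, so the coding DNA strand is CGGCTTGACGTC. The template is its reverse complement.

5'-GACGTCAAGCCG-3'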